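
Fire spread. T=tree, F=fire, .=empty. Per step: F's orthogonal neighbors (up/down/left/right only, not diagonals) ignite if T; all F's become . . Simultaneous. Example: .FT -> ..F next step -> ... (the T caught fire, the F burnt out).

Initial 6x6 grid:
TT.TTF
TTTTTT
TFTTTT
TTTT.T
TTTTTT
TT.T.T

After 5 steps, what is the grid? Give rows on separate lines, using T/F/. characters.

Step 1: 6 trees catch fire, 2 burn out
  TT.TF.
  TFTTTF
  F.FTTT
  TFTT.T
  TTTTTT
  TT.T.T
Step 2: 10 trees catch fire, 6 burn out
  TF.F..
  F.FTF.
  ...FTF
  F.FT.T
  TFTTTT
  TT.T.T
Step 3: 8 trees catch fire, 10 burn out
  F.....
  ...F..
  ....F.
  ...F.F
  F.FTTT
  TF.T.T
Step 4: 3 trees catch fire, 8 burn out
  ......
  ......
  ......
  ......
  ...FTF
  F..T.T
Step 5: 3 trees catch fire, 3 burn out
  ......
  ......
  ......
  ......
  ....F.
  ...F.F

......
......
......
......
....F.
...F.F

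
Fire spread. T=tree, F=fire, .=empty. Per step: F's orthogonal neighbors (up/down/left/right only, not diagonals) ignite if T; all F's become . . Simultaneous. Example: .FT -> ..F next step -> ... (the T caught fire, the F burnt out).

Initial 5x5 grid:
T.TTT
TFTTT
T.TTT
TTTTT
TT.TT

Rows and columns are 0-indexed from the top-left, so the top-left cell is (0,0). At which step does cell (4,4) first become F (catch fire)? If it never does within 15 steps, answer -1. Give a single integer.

Step 1: cell (4,4)='T' (+2 fires, +1 burnt)
Step 2: cell (4,4)='T' (+5 fires, +2 burnt)
Step 3: cell (4,4)='T' (+5 fires, +5 burnt)
Step 4: cell (4,4)='T' (+5 fires, +5 burnt)
Step 5: cell (4,4)='T' (+3 fires, +5 burnt)
Step 6: cell (4,4)='F' (+1 fires, +3 burnt)
  -> target ignites at step 6
Step 7: cell (4,4)='.' (+0 fires, +1 burnt)
  fire out at step 7

6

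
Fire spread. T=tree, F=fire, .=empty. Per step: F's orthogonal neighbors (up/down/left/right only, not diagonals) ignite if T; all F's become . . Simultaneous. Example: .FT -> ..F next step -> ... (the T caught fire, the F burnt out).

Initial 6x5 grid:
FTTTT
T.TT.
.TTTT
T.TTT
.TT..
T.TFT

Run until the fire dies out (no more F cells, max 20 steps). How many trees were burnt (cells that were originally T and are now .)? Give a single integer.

Step 1: +4 fires, +2 burnt (F count now 4)
Step 2: +2 fires, +4 burnt (F count now 2)
Step 3: +4 fires, +2 burnt (F count now 4)
Step 4: +4 fires, +4 burnt (F count now 4)
Step 5: +3 fires, +4 burnt (F count now 3)
Step 6: +1 fires, +3 burnt (F count now 1)
Step 7: +0 fires, +1 burnt (F count now 0)
Fire out after step 7
Initially T: 20, now '.': 28
Total burnt (originally-T cells now '.'): 18

Answer: 18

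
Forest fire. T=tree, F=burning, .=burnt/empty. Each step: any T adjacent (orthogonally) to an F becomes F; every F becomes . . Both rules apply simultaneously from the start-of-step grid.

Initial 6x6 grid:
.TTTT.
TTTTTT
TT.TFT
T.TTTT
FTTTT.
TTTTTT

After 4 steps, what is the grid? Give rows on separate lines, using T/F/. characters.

Step 1: 7 trees catch fire, 2 burn out
  .TTTT.
  TTTTFT
  TT.F.F
  F.TTFT
  .FTTT.
  FTTTTT
Step 2: 9 trees catch fire, 7 burn out
  .TTTF.
  TTTF.F
  FT....
  ..TF.F
  ..FTF.
  .FTTTT
Step 3: 8 trees catch fire, 9 burn out
  .TTF..
  FTF...
  .F....
  ..F...
  ...F..
  ..FTFT
Step 4: 4 trees catch fire, 8 burn out
  .TF...
  .F....
  ......
  ......
  ......
  ...F.F

.TF...
.F....
......
......
......
...F.F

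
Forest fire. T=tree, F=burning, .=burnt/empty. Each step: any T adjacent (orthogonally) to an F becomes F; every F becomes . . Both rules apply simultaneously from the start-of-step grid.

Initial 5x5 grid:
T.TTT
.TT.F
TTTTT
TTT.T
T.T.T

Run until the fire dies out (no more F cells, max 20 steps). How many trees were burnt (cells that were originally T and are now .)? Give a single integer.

Answer: 17

Derivation:
Step 1: +2 fires, +1 burnt (F count now 2)
Step 2: +3 fires, +2 burnt (F count now 3)
Step 3: +3 fires, +3 burnt (F count now 3)
Step 4: +3 fires, +3 burnt (F count now 3)
Step 5: +4 fires, +3 burnt (F count now 4)
Step 6: +1 fires, +4 burnt (F count now 1)
Step 7: +1 fires, +1 burnt (F count now 1)
Step 8: +0 fires, +1 burnt (F count now 0)
Fire out after step 8
Initially T: 18, now '.': 24
Total burnt (originally-T cells now '.'): 17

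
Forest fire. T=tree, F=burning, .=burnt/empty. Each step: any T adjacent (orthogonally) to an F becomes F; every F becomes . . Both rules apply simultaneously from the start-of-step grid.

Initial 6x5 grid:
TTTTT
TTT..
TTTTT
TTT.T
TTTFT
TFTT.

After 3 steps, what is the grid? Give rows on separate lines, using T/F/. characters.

Step 1: 6 trees catch fire, 2 burn out
  TTTTT
  TTT..
  TTTTT
  TTT.T
  TFF.F
  F.FF.
Step 2: 4 trees catch fire, 6 burn out
  TTTTT
  TTT..
  TTTTT
  TFF.F
  F....
  .....
Step 3: 4 trees catch fire, 4 burn out
  TTTTT
  TTT..
  TFFTF
  F....
  .....
  .....

TTTTT
TTT..
TFFTF
F....
.....
.....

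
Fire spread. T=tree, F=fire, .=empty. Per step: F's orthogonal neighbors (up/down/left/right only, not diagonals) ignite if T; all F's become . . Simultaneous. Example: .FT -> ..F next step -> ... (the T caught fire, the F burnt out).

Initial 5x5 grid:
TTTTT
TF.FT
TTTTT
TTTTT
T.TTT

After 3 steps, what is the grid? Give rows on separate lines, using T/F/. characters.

Step 1: 6 trees catch fire, 2 burn out
  TFTFT
  F...F
  TFTFT
  TTTTT
  T.TTT
Step 2: 8 trees catch fire, 6 burn out
  F.F.F
  .....
  F.F.F
  TFTFT
  T.TTT
Step 3: 4 trees catch fire, 8 burn out
  .....
  .....
  .....
  F.F.F
  T.TFT

.....
.....
.....
F.F.F
T.TFT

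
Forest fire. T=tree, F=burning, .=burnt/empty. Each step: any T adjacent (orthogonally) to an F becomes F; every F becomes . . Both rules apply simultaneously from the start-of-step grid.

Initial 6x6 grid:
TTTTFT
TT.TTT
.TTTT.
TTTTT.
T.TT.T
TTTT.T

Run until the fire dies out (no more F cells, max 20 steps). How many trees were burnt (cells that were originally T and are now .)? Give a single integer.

Step 1: +3 fires, +1 burnt (F count now 3)
Step 2: +4 fires, +3 burnt (F count now 4)
Step 3: +3 fires, +4 burnt (F count now 3)
Step 4: +4 fires, +3 burnt (F count now 4)
Step 5: +4 fires, +4 burnt (F count now 4)
Step 6: +3 fires, +4 burnt (F count now 3)
Step 7: +2 fires, +3 burnt (F count now 2)
Step 8: +2 fires, +2 burnt (F count now 2)
Step 9: +1 fires, +2 burnt (F count now 1)
Step 10: +0 fires, +1 burnt (F count now 0)
Fire out after step 10
Initially T: 28, now '.': 34
Total burnt (originally-T cells now '.'): 26

Answer: 26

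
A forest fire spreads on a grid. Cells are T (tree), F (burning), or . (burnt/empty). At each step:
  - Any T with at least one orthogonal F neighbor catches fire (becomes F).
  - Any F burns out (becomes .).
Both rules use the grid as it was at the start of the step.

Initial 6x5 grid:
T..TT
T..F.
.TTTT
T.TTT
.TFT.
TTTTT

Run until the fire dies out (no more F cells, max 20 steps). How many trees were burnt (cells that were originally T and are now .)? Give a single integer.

Step 1: +6 fires, +2 burnt (F count now 6)
Step 2: +6 fires, +6 burnt (F count now 6)
Step 3: +4 fires, +6 burnt (F count now 4)
Step 4: +0 fires, +4 burnt (F count now 0)
Fire out after step 4
Initially T: 19, now '.': 27
Total burnt (originally-T cells now '.'): 16

Answer: 16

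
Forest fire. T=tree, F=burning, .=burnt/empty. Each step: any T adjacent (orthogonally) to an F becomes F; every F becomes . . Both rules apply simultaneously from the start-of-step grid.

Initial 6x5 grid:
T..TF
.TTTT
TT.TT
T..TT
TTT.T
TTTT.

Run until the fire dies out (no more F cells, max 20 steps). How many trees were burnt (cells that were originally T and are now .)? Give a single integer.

Step 1: +2 fires, +1 burnt (F count now 2)
Step 2: +2 fires, +2 burnt (F count now 2)
Step 3: +3 fires, +2 burnt (F count now 3)
Step 4: +3 fires, +3 burnt (F count now 3)
Step 5: +1 fires, +3 burnt (F count now 1)
Step 6: +1 fires, +1 burnt (F count now 1)
Step 7: +1 fires, +1 burnt (F count now 1)
Step 8: +1 fires, +1 burnt (F count now 1)
Step 9: +2 fires, +1 burnt (F count now 2)
Step 10: +2 fires, +2 burnt (F count now 2)
Step 11: +1 fires, +2 burnt (F count now 1)
Step 12: +1 fires, +1 burnt (F count now 1)
Step 13: +0 fires, +1 burnt (F count now 0)
Fire out after step 13
Initially T: 21, now '.': 29
Total burnt (originally-T cells now '.'): 20

Answer: 20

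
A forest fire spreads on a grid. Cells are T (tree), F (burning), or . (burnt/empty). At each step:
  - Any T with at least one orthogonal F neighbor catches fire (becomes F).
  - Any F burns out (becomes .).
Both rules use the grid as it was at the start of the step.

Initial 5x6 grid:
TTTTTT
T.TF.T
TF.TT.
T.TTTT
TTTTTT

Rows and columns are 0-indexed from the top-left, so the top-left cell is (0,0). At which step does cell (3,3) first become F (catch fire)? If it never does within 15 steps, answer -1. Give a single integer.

Step 1: cell (3,3)='T' (+4 fires, +2 burnt)
Step 2: cell (3,3)='F' (+6 fires, +4 burnt)
  -> target ignites at step 2
Step 3: cell (3,3)='.' (+7 fires, +6 burnt)
Step 4: cell (3,3)='.' (+5 fires, +7 burnt)
Step 5: cell (3,3)='.' (+1 fires, +5 burnt)
Step 6: cell (3,3)='.' (+0 fires, +1 burnt)
  fire out at step 6

2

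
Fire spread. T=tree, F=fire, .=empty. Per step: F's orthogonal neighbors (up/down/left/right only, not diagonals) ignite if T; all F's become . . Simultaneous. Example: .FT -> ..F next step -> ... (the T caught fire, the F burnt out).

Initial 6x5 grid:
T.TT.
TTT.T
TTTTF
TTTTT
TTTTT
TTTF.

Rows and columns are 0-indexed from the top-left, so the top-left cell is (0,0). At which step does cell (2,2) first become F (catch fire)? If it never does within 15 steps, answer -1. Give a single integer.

Step 1: cell (2,2)='T' (+5 fires, +2 burnt)
Step 2: cell (2,2)='F' (+5 fires, +5 burnt)
  -> target ignites at step 2
Step 3: cell (2,2)='.' (+5 fires, +5 burnt)
Step 4: cell (2,2)='.' (+5 fires, +5 burnt)
Step 5: cell (2,2)='.' (+3 fires, +5 burnt)
Step 6: cell (2,2)='.' (+1 fires, +3 burnt)
Step 7: cell (2,2)='.' (+0 fires, +1 burnt)
  fire out at step 7

2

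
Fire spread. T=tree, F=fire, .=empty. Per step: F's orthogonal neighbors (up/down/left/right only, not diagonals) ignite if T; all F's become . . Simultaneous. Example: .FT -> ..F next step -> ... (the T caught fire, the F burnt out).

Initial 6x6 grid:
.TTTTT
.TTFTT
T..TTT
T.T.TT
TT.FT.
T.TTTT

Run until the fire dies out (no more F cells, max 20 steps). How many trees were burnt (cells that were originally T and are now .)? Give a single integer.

Answer: 19

Derivation:
Step 1: +6 fires, +2 burnt (F count now 6)
Step 2: +8 fires, +6 burnt (F count now 8)
Step 3: +5 fires, +8 burnt (F count now 5)
Step 4: +0 fires, +5 burnt (F count now 0)
Fire out after step 4
Initially T: 25, now '.': 30
Total burnt (originally-T cells now '.'): 19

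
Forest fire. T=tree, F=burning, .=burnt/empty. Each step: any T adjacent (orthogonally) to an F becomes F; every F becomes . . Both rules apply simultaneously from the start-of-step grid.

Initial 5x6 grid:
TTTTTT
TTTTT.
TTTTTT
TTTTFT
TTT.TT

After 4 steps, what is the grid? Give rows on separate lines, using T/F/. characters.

Step 1: 4 trees catch fire, 1 burn out
  TTTTTT
  TTTTT.
  TTTTFT
  TTTF.F
  TTT.FT
Step 2: 5 trees catch fire, 4 burn out
  TTTTTT
  TTTTF.
  TTTF.F
  TTF...
  TTT..F
Step 3: 5 trees catch fire, 5 burn out
  TTTTFT
  TTTF..
  TTF...
  TF....
  TTF...
Step 4: 6 trees catch fire, 5 burn out
  TTTF.F
  TTF...
  TF....
  F.....
  TF....

TTTF.F
TTF...
TF....
F.....
TF....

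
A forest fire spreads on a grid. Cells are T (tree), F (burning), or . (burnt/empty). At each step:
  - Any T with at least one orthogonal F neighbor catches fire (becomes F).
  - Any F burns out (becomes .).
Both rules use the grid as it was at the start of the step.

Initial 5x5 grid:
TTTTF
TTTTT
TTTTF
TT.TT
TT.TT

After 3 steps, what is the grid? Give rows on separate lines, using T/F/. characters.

Step 1: 4 trees catch fire, 2 burn out
  TTTF.
  TTTTF
  TTTF.
  TT.TF
  TT.TT
Step 2: 5 trees catch fire, 4 burn out
  TTF..
  TTTF.
  TTF..
  TT.F.
  TT.TF
Step 3: 4 trees catch fire, 5 burn out
  TF...
  TTF..
  TF...
  TT...
  TT.F.

TF...
TTF..
TF...
TT...
TT.F.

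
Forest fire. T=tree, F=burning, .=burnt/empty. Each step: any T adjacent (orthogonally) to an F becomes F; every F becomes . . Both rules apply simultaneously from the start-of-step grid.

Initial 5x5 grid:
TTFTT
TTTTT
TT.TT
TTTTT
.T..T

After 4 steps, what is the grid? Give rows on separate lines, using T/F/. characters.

Step 1: 3 trees catch fire, 1 burn out
  TF.FT
  TTFTT
  TT.TT
  TTTTT
  .T..T
Step 2: 4 trees catch fire, 3 burn out
  F...F
  TF.FT
  TT.TT
  TTTTT
  .T..T
Step 3: 4 trees catch fire, 4 burn out
  .....
  F...F
  TF.FT
  TTTTT
  .T..T
Step 4: 4 trees catch fire, 4 burn out
  .....
  .....
  F...F
  TFTFT
  .T..T

.....
.....
F...F
TFTFT
.T..T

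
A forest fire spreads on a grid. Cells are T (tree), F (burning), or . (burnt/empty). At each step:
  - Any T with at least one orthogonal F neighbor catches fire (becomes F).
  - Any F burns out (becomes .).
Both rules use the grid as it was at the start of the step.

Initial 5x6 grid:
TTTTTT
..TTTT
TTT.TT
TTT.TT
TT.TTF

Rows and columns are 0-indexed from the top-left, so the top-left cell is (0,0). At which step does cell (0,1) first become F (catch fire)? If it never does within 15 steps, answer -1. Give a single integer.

Step 1: cell (0,1)='T' (+2 fires, +1 burnt)
Step 2: cell (0,1)='T' (+3 fires, +2 burnt)
Step 3: cell (0,1)='T' (+2 fires, +3 burnt)
Step 4: cell (0,1)='T' (+2 fires, +2 burnt)
Step 5: cell (0,1)='T' (+2 fires, +2 burnt)
Step 6: cell (0,1)='T' (+2 fires, +2 burnt)
Step 7: cell (0,1)='T' (+2 fires, +2 burnt)
Step 8: cell (0,1)='F' (+3 fires, +2 burnt)
  -> target ignites at step 8
Step 9: cell (0,1)='.' (+3 fires, +3 burnt)
Step 10: cell (0,1)='.' (+2 fires, +3 burnt)
Step 11: cell (0,1)='.' (+1 fires, +2 burnt)
Step 12: cell (0,1)='.' (+0 fires, +1 burnt)
  fire out at step 12

8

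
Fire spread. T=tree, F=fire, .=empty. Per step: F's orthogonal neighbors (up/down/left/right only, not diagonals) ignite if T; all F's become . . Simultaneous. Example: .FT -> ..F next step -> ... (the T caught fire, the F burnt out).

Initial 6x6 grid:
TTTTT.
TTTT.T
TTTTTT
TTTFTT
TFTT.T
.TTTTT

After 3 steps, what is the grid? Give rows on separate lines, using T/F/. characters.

Step 1: 8 trees catch fire, 2 burn out
  TTTTT.
  TTTT.T
  TTTFTT
  TFF.FT
  F.FF.T
  .FTTTT
Step 2: 8 trees catch fire, 8 burn out
  TTTTT.
  TTTF.T
  TFF.FT
  F....F
  .....T
  ..FFTT
Step 3: 7 trees catch fire, 8 burn out
  TTTFT.
  TFF..T
  F....F
  ......
  .....F
  ....FT

TTTFT.
TFF..T
F....F
......
.....F
....FT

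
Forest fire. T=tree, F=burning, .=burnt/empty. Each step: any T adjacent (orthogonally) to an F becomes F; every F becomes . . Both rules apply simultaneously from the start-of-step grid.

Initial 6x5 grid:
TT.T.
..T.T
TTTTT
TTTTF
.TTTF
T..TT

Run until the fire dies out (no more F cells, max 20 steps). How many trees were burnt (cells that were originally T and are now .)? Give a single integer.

Step 1: +4 fires, +2 burnt (F count now 4)
Step 2: +5 fires, +4 burnt (F count now 5)
Step 3: +3 fires, +5 burnt (F count now 3)
Step 4: +3 fires, +3 burnt (F count now 3)
Step 5: +1 fires, +3 burnt (F count now 1)
Step 6: +0 fires, +1 burnt (F count now 0)
Fire out after step 6
Initially T: 20, now '.': 26
Total burnt (originally-T cells now '.'): 16

Answer: 16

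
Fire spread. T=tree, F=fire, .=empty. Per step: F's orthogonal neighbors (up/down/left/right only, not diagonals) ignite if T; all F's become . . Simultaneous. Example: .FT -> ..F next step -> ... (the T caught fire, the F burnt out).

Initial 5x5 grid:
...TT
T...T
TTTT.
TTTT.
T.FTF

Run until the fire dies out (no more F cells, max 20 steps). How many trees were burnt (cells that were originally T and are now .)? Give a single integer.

Answer: 11

Derivation:
Step 1: +2 fires, +2 burnt (F count now 2)
Step 2: +3 fires, +2 burnt (F count now 3)
Step 3: +3 fires, +3 burnt (F count now 3)
Step 4: +2 fires, +3 burnt (F count now 2)
Step 5: +1 fires, +2 burnt (F count now 1)
Step 6: +0 fires, +1 burnt (F count now 0)
Fire out after step 6
Initially T: 14, now '.': 22
Total burnt (originally-T cells now '.'): 11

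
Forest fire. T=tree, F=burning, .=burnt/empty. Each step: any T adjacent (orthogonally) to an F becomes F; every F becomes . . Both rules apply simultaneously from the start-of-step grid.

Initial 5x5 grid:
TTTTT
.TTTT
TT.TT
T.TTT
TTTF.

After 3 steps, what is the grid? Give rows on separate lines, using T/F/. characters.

Step 1: 2 trees catch fire, 1 burn out
  TTTTT
  .TTTT
  TT.TT
  T.TFT
  TTF..
Step 2: 4 trees catch fire, 2 burn out
  TTTTT
  .TTTT
  TT.FT
  T.F.F
  TF...
Step 3: 3 trees catch fire, 4 burn out
  TTTTT
  .TTFT
  TT..F
  T....
  F....

TTTTT
.TTFT
TT..F
T....
F....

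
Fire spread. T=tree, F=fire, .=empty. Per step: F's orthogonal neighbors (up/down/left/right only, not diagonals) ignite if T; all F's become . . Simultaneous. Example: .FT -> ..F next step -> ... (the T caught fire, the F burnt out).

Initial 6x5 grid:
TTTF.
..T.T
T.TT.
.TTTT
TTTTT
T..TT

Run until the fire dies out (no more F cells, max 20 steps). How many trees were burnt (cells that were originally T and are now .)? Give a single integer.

Step 1: +1 fires, +1 burnt (F count now 1)
Step 2: +2 fires, +1 burnt (F count now 2)
Step 3: +2 fires, +2 burnt (F count now 2)
Step 4: +2 fires, +2 burnt (F count now 2)
Step 5: +3 fires, +2 burnt (F count now 3)
Step 6: +3 fires, +3 burnt (F count now 3)
Step 7: +3 fires, +3 burnt (F count now 3)
Step 8: +2 fires, +3 burnt (F count now 2)
Step 9: +0 fires, +2 burnt (F count now 0)
Fire out after step 9
Initially T: 20, now '.': 28
Total burnt (originally-T cells now '.'): 18

Answer: 18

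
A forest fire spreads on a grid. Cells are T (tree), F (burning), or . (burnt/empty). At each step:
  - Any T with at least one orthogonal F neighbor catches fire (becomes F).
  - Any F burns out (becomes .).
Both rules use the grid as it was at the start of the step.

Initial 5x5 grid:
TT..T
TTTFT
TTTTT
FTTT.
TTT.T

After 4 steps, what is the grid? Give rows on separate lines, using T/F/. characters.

Step 1: 6 trees catch fire, 2 burn out
  TT..T
  TTF.F
  FTTFT
  .FTT.
  FTT.T
Step 2: 9 trees catch fire, 6 burn out
  TT..F
  FF...
  .FF.F
  ..FF.
  .FT.T
Step 3: 3 trees catch fire, 9 burn out
  FF...
  .....
  .....
  .....
  ..F.T
Step 4: 0 trees catch fire, 3 burn out
  .....
  .....
  .....
  .....
  ....T

.....
.....
.....
.....
....T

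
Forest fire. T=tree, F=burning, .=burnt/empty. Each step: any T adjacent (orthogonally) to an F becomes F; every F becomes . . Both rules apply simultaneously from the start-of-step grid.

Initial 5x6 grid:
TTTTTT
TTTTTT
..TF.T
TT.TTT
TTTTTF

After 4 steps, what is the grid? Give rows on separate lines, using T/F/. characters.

Step 1: 5 trees catch fire, 2 burn out
  TTTTTT
  TTTFTT
  ..F..T
  TT.FTF
  TTTTF.
Step 2: 6 trees catch fire, 5 burn out
  TTTFTT
  TTF.FT
  .....F
  TT..F.
  TTTF..
Step 3: 5 trees catch fire, 6 burn out
  TTF.FT
  TF...F
  ......
  TT....
  TTF...
Step 4: 4 trees catch fire, 5 burn out
  TF...F
  F.....
  ......
  TT....
  TF....

TF...F
F.....
......
TT....
TF....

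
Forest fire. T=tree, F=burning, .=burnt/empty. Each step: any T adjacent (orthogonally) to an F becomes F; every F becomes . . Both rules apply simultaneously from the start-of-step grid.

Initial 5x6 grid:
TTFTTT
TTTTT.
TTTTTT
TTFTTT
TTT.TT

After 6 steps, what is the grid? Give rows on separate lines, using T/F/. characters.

Step 1: 7 trees catch fire, 2 burn out
  TF.FTT
  TTFTT.
  TTFTTT
  TF.FTT
  TTF.TT
Step 2: 9 trees catch fire, 7 burn out
  F...FT
  TF.FT.
  TF.FTT
  F...FT
  TF..TT
Step 3: 8 trees catch fire, 9 burn out
  .....F
  F...F.
  F...FT
  .....F
  F...FT
Step 4: 2 trees catch fire, 8 burn out
  ......
  ......
  .....F
  ......
  .....F
Step 5: 0 trees catch fire, 2 burn out
  ......
  ......
  ......
  ......
  ......
Step 6: 0 trees catch fire, 0 burn out
  ......
  ......
  ......
  ......
  ......

......
......
......
......
......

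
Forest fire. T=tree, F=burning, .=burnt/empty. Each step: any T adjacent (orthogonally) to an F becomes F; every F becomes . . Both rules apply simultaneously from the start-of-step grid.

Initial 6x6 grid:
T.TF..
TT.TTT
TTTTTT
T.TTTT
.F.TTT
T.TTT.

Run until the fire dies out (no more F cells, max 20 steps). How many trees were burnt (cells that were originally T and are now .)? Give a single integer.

Step 1: +2 fires, +2 burnt (F count now 2)
Step 2: +2 fires, +2 burnt (F count now 2)
Step 3: +4 fires, +2 burnt (F count now 4)
Step 4: +5 fires, +4 burnt (F count now 5)
Step 5: +5 fires, +5 burnt (F count now 5)
Step 6: +5 fires, +5 burnt (F count now 5)
Step 7: +1 fires, +5 burnt (F count now 1)
Step 8: +0 fires, +1 burnt (F count now 0)
Fire out after step 8
Initially T: 25, now '.': 35
Total burnt (originally-T cells now '.'): 24

Answer: 24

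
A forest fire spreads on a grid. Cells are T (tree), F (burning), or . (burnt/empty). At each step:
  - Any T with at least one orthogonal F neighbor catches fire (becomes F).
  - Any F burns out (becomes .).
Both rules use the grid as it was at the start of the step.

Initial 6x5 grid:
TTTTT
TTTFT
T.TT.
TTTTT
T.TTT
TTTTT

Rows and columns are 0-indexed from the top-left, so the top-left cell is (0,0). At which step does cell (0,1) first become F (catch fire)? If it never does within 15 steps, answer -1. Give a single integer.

Step 1: cell (0,1)='T' (+4 fires, +1 burnt)
Step 2: cell (0,1)='T' (+5 fires, +4 burnt)
Step 3: cell (0,1)='F' (+5 fires, +5 burnt)
  -> target ignites at step 3
Step 4: cell (0,1)='.' (+6 fires, +5 burnt)
Step 5: cell (0,1)='.' (+3 fires, +6 burnt)
Step 6: cell (0,1)='.' (+2 fires, +3 burnt)
Step 7: cell (0,1)='.' (+1 fires, +2 burnt)
Step 8: cell (0,1)='.' (+0 fires, +1 burnt)
  fire out at step 8

3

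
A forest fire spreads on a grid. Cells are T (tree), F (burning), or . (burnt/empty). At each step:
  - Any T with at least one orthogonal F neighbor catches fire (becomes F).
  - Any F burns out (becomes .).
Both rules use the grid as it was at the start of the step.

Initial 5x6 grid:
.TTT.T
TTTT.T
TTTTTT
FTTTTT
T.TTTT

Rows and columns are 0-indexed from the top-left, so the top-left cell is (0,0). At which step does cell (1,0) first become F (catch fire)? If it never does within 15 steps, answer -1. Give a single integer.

Step 1: cell (1,0)='T' (+3 fires, +1 burnt)
Step 2: cell (1,0)='F' (+3 fires, +3 burnt)
  -> target ignites at step 2
Step 3: cell (1,0)='.' (+4 fires, +3 burnt)
Step 4: cell (1,0)='.' (+5 fires, +4 burnt)
Step 5: cell (1,0)='.' (+5 fires, +5 burnt)
Step 6: cell (1,0)='.' (+3 fires, +5 burnt)
Step 7: cell (1,0)='.' (+1 fires, +3 burnt)
Step 8: cell (1,0)='.' (+1 fires, +1 burnt)
Step 9: cell (1,0)='.' (+0 fires, +1 burnt)
  fire out at step 9

2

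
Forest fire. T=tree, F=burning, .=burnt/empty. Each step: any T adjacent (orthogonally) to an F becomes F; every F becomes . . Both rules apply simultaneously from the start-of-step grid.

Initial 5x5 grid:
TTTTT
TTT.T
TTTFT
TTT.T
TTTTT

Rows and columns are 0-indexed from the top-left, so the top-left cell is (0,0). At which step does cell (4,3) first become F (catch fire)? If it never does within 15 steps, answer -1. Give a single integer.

Step 1: cell (4,3)='T' (+2 fires, +1 burnt)
Step 2: cell (4,3)='T' (+5 fires, +2 burnt)
Step 3: cell (4,3)='T' (+7 fires, +5 burnt)
Step 4: cell (4,3)='F' (+6 fires, +7 burnt)
  -> target ignites at step 4
Step 5: cell (4,3)='.' (+2 fires, +6 burnt)
Step 6: cell (4,3)='.' (+0 fires, +2 burnt)
  fire out at step 6

4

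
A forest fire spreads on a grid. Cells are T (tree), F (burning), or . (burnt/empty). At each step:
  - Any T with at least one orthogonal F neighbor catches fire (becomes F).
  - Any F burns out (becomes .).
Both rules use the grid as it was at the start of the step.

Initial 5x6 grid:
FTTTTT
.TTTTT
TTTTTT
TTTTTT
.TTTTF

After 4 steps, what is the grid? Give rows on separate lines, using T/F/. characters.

Step 1: 3 trees catch fire, 2 burn out
  .FTTTT
  .TTTTT
  TTTTTT
  TTTTTF
  .TTTF.
Step 2: 5 trees catch fire, 3 burn out
  ..FTTT
  .FTTTT
  TTTTTF
  TTTTF.
  .TTF..
Step 3: 7 trees catch fire, 5 burn out
  ...FTT
  ..FTTF
  TFTTF.
  TTTF..
  .TF...
Step 4: 10 trees catch fire, 7 burn out
  ....FF
  ...FF.
  F.FF..
  TFF...
  .F....

....FF
...FF.
F.FF..
TFF...
.F....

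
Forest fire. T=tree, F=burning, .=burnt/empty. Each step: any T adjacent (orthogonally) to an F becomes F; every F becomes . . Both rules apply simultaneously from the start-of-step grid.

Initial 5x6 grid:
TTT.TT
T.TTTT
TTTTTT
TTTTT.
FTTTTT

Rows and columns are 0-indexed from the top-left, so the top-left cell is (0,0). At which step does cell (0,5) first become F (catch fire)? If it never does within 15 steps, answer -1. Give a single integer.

Step 1: cell (0,5)='T' (+2 fires, +1 burnt)
Step 2: cell (0,5)='T' (+3 fires, +2 burnt)
Step 3: cell (0,5)='T' (+4 fires, +3 burnt)
Step 4: cell (0,5)='T' (+4 fires, +4 burnt)
Step 5: cell (0,5)='T' (+5 fires, +4 burnt)
Step 6: cell (0,5)='T' (+3 fires, +5 burnt)
Step 7: cell (0,5)='T' (+2 fires, +3 burnt)
Step 8: cell (0,5)='T' (+2 fires, +2 burnt)
Step 9: cell (0,5)='F' (+1 fires, +2 burnt)
  -> target ignites at step 9
Step 10: cell (0,5)='.' (+0 fires, +1 burnt)
  fire out at step 10

9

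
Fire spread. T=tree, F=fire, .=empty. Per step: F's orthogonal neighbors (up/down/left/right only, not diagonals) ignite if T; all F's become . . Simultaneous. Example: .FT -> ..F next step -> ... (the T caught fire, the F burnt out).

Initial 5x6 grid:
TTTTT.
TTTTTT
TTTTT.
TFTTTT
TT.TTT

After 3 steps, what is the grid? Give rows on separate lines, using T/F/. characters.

Step 1: 4 trees catch fire, 1 burn out
  TTTTT.
  TTTTTT
  TFTTT.
  F.FTTT
  TF.TTT
Step 2: 5 trees catch fire, 4 burn out
  TTTTT.
  TFTTTT
  F.FTT.
  ...FTT
  F..TTT
Step 3: 6 trees catch fire, 5 burn out
  TFTTT.
  F.FTTT
  ...FT.
  ....FT
  ...FTT

TFTTT.
F.FTTT
...FT.
....FT
...FTT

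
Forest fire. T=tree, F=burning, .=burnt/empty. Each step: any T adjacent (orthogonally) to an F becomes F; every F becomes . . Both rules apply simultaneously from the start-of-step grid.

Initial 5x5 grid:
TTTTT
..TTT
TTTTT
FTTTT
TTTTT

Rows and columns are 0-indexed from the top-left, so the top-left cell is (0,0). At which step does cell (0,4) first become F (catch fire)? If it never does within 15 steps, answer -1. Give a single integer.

Step 1: cell (0,4)='T' (+3 fires, +1 burnt)
Step 2: cell (0,4)='T' (+3 fires, +3 burnt)
Step 3: cell (0,4)='T' (+3 fires, +3 burnt)
Step 4: cell (0,4)='T' (+4 fires, +3 burnt)
Step 5: cell (0,4)='T' (+4 fires, +4 burnt)
Step 6: cell (0,4)='T' (+3 fires, +4 burnt)
Step 7: cell (0,4)='F' (+2 fires, +3 burnt)
  -> target ignites at step 7
Step 8: cell (0,4)='.' (+0 fires, +2 burnt)
  fire out at step 8

7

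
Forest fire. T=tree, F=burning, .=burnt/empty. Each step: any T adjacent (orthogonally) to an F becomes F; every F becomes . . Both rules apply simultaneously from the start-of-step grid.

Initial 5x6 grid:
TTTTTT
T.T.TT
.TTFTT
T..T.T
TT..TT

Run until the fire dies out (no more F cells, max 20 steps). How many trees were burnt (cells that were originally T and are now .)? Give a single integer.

Answer: 18

Derivation:
Step 1: +3 fires, +1 burnt (F count now 3)
Step 2: +4 fires, +3 burnt (F count now 4)
Step 3: +4 fires, +4 burnt (F count now 4)
Step 4: +4 fires, +4 burnt (F count now 4)
Step 5: +2 fires, +4 burnt (F count now 2)
Step 6: +1 fires, +2 burnt (F count now 1)
Step 7: +0 fires, +1 burnt (F count now 0)
Fire out after step 7
Initially T: 21, now '.': 27
Total burnt (originally-T cells now '.'): 18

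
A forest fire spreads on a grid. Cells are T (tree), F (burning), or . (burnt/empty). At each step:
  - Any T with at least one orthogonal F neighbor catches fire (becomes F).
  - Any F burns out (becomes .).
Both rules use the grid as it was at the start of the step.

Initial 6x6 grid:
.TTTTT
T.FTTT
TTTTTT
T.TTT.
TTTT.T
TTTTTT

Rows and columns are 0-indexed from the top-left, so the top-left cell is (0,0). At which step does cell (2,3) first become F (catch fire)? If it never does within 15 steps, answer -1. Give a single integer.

Step 1: cell (2,3)='T' (+3 fires, +1 burnt)
Step 2: cell (2,3)='F' (+6 fires, +3 burnt)
  -> target ignites at step 2
Step 3: cell (2,3)='.' (+6 fires, +6 burnt)
Step 4: cell (2,3)='.' (+8 fires, +6 burnt)
Step 5: cell (2,3)='.' (+3 fires, +8 burnt)
Step 6: cell (2,3)='.' (+2 fires, +3 burnt)
Step 7: cell (2,3)='.' (+1 fires, +2 burnt)
Step 8: cell (2,3)='.' (+1 fires, +1 burnt)
Step 9: cell (2,3)='.' (+0 fires, +1 burnt)
  fire out at step 9

2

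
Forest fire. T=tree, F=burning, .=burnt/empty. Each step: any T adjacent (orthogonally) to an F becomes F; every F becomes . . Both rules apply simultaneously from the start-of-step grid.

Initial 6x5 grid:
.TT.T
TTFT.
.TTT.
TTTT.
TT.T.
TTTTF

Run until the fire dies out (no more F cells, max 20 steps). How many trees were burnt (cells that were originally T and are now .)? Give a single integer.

Step 1: +5 fires, +2 burnt (F count now 5)
Step 2: +7 fires, +5 burnt (F count now 7)
Step 3: +3 fires, +7 burnt (F count now 3)
Step 4: +3 fires, +3 burnt (F count now 3)
Step 5: +1 fires, +3 burnt (F count now 1)
Step 6: +0 fires, +1 burnt (F count now 0)
Fire out after step 6
Initially T: 20, now '.': 29
Total burnt (originally-T cells now '.'): 19

Answer: 19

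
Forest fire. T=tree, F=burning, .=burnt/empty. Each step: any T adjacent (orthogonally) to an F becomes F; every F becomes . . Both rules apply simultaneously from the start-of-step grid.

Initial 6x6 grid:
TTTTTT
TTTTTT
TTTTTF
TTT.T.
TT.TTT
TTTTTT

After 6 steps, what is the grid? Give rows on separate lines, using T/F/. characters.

Step 1: 2 trees catch fire, 1 burn out
  TTTTTT
  TTTTTF
  TTTTF.
  TTT.T.
  TT.TTT
  TTTTTT
Step 2: 4 trees catch fire, 2 burn out
  TTTTTF
  TTTTF.
  TTTF..
  TTT.F.
  TT.TTT
  TTTTTT
Step 3: 4 trees catch fire, 4 burn out
  TTTTF.
  TTTF..
  TTF...
  TTT...
  TT.TFT
  TTTTTT
Step 4: 7 trees catch fire, 4 burn out
  TTTF..
  TTF...
  TF....
  TTF...
  TT.F.F
  TTTTFT
Step 5: 6 trees catch fire, 7 burn out
  TTF...
  TF....
  F.....
  TF....
  TT....
  TTTF.F
Step 6: 5 trees catch fire, 6 burn out
  TF....
  F.....
  ......
  F.....
  TF....
  TTF...

TF....
F.....
......
F.....
TF....
TTF...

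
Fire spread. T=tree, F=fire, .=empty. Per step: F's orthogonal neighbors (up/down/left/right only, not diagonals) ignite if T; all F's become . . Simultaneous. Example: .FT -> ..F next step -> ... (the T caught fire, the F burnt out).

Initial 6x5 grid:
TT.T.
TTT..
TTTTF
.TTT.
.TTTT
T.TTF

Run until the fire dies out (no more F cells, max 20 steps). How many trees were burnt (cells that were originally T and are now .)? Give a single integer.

Step 1: +3 fires, +2 burnt (F count now 3)
Step 2: +4 fires, +3 burnt (F count now 4)
Step 3: +4 fires, +4 burnt (F count now 4)
Step 4: +4 fires, +4 burnt (F count now 4)
Step 5: +2 fires, +4 burnt (F count now 2)
Step 6: +1 fires, +2 burnt (F count now 1)
Step 7: +0 fires, +1 burnt (F count now 0)
Fire out after step 7
Initially T: 20, now '.': 28
Total burnt (originally-T cells now '.'): 18

Answer: 18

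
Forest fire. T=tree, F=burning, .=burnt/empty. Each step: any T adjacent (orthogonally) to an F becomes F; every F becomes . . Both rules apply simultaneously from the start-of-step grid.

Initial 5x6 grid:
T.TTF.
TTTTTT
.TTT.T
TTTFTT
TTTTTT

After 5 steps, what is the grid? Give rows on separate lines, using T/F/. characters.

Step 1: 6 trees catch fire, 2 burn out
  T.TF..
  TTTTFT
  .TTF.T
  TTF.FT
  TTTFTT
Step 2: 8 trees catch fire, 6 burn out
  T.F...
  TTTF.F
  .TF..T
  TF...F
  TTF.FT
Step 3: 6 trees catch fire, 8 burn out
  T.....
  TTF...
  .F...F
  F.....
  TF...F
Step 4: 2 trees catch fire, 6 burn out
  T.....
  TF....
  ......
  ......
  F.....
Step 5: 1 trees catch fire, 2 burn out
  T.....
  F.....
  ......
  ......
  ......

T.....
F.....
......
......
......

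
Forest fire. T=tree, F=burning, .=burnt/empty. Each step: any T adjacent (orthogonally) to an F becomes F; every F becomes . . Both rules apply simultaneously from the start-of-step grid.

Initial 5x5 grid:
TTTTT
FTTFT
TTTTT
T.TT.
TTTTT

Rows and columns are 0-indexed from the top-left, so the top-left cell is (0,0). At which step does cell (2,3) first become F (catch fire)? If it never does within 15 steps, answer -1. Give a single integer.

Step 1: cell (2,3)='F' (+7 fires, +2 burnt)
  -> target ignites at step 1
Step 2: cell (2,3)='.' (+8 fires, +7 burnt)
Step 3: cell (2,3)='.' (+3 fires, +8 burnt)
Step 4: cell (2,3)='.' (+3 fires, +3 burnt)
Step 5: cell (2,3)='.' (+0 fires, +3 burnt)
  fire out at step 5

1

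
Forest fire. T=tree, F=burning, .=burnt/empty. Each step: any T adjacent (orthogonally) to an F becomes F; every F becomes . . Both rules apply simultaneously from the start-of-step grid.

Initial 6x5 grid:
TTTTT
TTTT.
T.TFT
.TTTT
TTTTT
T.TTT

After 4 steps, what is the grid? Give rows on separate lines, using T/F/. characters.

Step 1: 4 trees catch fire, 1 burn out
  TTTTT
  TTTF.
  T.F.F
  .TTFT
  TTTTT
  T.TTT
Step 2: 5 trees catch fire, 4 burn out
  TTTFT
  TTF..
  T....
  .TF.F
  TTTFT
  T.TTT
Step 3: 7 trees catch fire, 5 burn out
  TTF.F
  TF...
  T....
  .F...
  TTF.F
  T.TFT
Step 4: 5 trees catch fire, 7 burn out
  TF...
  F....
  T....
  .....
  TF...
  T.F.F

TF...
F....
T....
.....
TF...
T.F.F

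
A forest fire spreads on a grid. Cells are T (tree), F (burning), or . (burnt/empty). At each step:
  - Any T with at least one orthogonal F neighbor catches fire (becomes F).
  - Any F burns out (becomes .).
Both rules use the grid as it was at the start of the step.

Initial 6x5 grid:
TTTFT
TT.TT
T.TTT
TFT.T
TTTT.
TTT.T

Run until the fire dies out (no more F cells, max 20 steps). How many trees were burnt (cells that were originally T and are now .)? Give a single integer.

Answer: 22

Derivation:
Step 1: +6 fires, +2 burnt (F count now 6)
Step 2: +8 fires, +6 burnt (F count now 8)
Step 3: +7 fires, +8 burnt (F count now 7)
Step 4: +1 fires, +7 burnt (F count now 1)
Step 5: +0 fires, +1 burnt (F count now 0)
Fire out after step 5
Initially T: 23, now '.': 29
Total burnt (originally-T cells now '.'): 22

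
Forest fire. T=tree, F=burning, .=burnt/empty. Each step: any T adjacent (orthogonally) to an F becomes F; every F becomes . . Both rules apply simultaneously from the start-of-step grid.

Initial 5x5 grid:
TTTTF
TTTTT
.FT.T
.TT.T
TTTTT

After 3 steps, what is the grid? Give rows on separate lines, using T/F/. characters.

Step 1: 5 trees catch fire, 2 burn out
  TTTF.
  TFTTF
  ..F.T
  .FT.T
  TTTTT
Step 2: 8 trees catch fire, 5 burn out
  TFF..
  F.FF.
  ....F
  ..F.T
  TFTTT
Step 3: 4 trees catch fire, 8 burn out
  F....
  .....
  .....
  ....F
  F.FTT

F....
.....
.....
....F
F.FTT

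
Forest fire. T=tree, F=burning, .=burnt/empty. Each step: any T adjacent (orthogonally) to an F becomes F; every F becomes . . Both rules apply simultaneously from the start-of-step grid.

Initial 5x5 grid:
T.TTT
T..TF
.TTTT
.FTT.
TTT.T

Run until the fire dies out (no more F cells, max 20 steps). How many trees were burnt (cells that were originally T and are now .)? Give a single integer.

Answer: 13

Derivation:
Step 1: +6 fires, +2 burnt (F count now 6)
Step 2: +6 fires, +6 burnt (F count now 6)
Step 3: +1 fires, +6 burnt (F count now 1)
Step 4: +0 fires, +1 burnt (F count now 0)
Fire out after step 4
Initially T: 16, now '.': 22
Total burnt (originally-T cells now '.'): 13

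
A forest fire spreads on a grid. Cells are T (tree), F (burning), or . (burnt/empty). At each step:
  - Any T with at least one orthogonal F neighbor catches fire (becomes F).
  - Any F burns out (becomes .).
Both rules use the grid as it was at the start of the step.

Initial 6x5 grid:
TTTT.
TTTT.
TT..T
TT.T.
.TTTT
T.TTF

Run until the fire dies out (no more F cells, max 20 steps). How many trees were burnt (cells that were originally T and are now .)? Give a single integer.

Step 1: +2 fires, +1 burnt (F count now 2)
Step 2: +2 fires, +2 burnt (F count now 2)
Step 3: +2 fires, +2 burnt (F count now 2)
Step 4: +1 fires, +2 burnt (F count now 1)
Step 5: +1 fires, +1 burnt (F count now 1)
Step 6: +2 fires, +1 burnt (F count now 2)
Step 7: +2 fires, +2 burnt (F count now 2)
Step 8: +3 fires, +2 burnt (F count now 3)
Step 9: +3 fires, +3 burnt (F count now 3)
Step 10: +1 fires, +3 burnt (F count now 1)
Step 11: +0 fires, +1 burnt (F count now 0)
Fire out after step 11
Initially T: 21, now '.': 28
Total burnt (originally-T cells now '.'): 19

Answer: 19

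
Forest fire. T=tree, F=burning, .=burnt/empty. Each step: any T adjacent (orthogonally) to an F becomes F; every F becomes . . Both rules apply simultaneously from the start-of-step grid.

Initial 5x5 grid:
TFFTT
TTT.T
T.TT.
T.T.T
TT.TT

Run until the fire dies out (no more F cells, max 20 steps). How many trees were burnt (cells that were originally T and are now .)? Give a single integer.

Answer: 14

Derivation:
Step 1: +4 fires, +2 burnt (F count now 4)
Step 2: +3 fires, +4 burnt (F count now 3)
Step 3: +4 fires, +3 burnt (F count now 4)
Step 4: +1 fires, +4 burnt (F count now 1)
Step 5: +1 fires, +1 burnt (F count now 1)
Step 6: +1 fires, +1 burnt (F count now 1)
Step 7: +0 fires, +1 burnt (F count now 0)
Fire out after step 7
Initially T: 17, now '.': 22
Total burnt (originally-T cells now '.'): 14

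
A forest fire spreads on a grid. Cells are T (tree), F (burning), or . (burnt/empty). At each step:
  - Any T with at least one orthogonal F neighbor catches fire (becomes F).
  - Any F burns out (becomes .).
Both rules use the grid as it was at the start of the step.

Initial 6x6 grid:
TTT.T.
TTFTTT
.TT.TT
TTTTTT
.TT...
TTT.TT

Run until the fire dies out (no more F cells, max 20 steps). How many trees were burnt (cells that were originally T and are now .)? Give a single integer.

Step 1: +4 fires, +1 burnt (F count now 4)
Step 2: +5 fires, +4 burnt (F count now 5)
Step 3: +7 fires, +5 burnt (F count now 7)
Step 4: +5 fires, +7 burnt (F count now 5)
Step 5: +2 fires, +5 burnt (F count now 2)
Step 6: +1 fires, +2 burnt (F count now 1)
Step 7: +0 fires, +1 burnt (F count now 0)
Fire out after step 7
Initially T: 26, now '.': 34
Total burnt (originally-T cells now '.'): 24

Answer: 24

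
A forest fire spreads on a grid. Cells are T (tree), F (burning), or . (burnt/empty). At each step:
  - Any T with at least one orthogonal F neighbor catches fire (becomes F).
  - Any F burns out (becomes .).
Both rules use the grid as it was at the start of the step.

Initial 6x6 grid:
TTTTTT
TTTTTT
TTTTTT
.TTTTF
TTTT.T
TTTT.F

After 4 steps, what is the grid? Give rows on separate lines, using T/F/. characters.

Step 1: 3 trees catch fire, 2 burn out
  TTTTTT
  TTTTTT
  TTTTTF
  .TTTF.
  TTTT.F
  TTTT..
Step 2: 3 trees catch fire, 3 burn out
  TTTTTT
  TTTTTF
  TTTTF.
  .TTF..
  TTTT..
  TTTT..
Step 3: 5 trees catch fire, 3 burn out
  TTTTTF
  TTTTF.
  TTTF..
  .TF...
  TTTF..
  TTTT..
Step 4: 6 trees catch fire, 5 burn out
  TTTTF.
  TTTF..
  TTF...
  .F....
  TTF...
  TTTF..

TTTTF.
TTTF..
TTF...
.F....
TTF...
TTTF..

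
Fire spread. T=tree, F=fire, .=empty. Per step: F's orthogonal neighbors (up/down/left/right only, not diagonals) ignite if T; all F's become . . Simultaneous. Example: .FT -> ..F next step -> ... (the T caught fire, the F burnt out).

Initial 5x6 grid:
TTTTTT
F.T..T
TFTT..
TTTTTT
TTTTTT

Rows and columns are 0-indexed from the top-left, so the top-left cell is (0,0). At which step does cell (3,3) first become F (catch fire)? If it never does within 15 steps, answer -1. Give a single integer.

Step 1: cell (3,3)='T' (+4 fires, +2 burnt)
Step 2: cell (3,3)='T' (+6 fires, +4 burnt)
Step 3: cell (3,3)='F' (+4 fires, +6 burnt)
  -> target ignites at step 3
Step 4: cell (3,3)='.' (+3 fires, +4 burnt)
Step 5: cell (3,3)='.' (+3 fires, +3 burnt)
Step 6: cell (3,3)='.' (+2 fires, +3 burnt)
Step 7: cell (3,3)='.' (+1 fires, +2 burnt)
Step 8: cell (3,3)='.' (+0 fires, +1 burnt)
  fire out at step 8

3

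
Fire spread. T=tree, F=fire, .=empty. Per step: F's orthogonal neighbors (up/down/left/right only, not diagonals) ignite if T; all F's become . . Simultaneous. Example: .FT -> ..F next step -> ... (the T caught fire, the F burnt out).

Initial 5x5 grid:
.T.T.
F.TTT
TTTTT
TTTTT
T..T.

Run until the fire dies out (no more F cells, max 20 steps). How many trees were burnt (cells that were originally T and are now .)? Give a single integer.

Step 1: +1 fires, +1 burnt (F count now 1)
Step 2: +2 fires, +1 burnt (F count now 2)
Step 3: +3 fires, +2 burnt (F count now 3)
Step 4: +3 fires, +3 burnt (F count now 3)
Step 5: +3 fires, +3 burnt (F count now 3)
Step 6: +4 fires, +3 burnt (F count now 4)
Step 7: +0 fires, +4 burnt (F count now 0)
Fire out after step 7
Initially T: 17, now '.': 24
Total burnt (originally-T cells now '.'): 16

Answer: 16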